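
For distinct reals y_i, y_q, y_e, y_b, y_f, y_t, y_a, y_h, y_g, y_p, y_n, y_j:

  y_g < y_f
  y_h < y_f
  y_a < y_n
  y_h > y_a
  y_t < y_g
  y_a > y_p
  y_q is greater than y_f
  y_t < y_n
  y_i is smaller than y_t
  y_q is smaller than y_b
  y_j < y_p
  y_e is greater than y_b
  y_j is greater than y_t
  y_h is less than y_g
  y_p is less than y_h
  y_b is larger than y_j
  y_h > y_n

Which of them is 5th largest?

y_g

The consecutive relations fix a unique order: y_i < y_t < y_j < y_p < y_a < y_n < y_h < y_g < y_f < y_q < y_b < y_e.
The 5th largest is y_g.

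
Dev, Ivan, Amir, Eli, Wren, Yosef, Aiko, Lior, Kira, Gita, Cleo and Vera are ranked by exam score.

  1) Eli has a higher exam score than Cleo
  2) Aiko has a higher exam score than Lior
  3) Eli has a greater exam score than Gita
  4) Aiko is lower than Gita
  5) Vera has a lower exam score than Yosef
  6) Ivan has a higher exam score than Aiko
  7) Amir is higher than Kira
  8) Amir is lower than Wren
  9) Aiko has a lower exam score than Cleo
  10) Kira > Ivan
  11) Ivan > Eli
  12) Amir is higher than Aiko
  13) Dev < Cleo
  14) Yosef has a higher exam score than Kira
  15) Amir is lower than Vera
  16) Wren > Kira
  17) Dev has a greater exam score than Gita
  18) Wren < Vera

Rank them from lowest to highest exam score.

Each adjacent pair is fixed by a given relation: Lior < Aiko; Aiko < Gita; Gita < Dev; Dev < Cleo; Cleo < Eli; Eli < Ivan; Ivan < Kira; Kira < Amir; Amir < Wren; Wren < Vera; Vera < Yosef. Chaining them end to end gives the full order.

Lior < Aiko < Gita < Dev < Cleo < Eli < Ivan < Kira < Amir < Wren < Vera < Yosef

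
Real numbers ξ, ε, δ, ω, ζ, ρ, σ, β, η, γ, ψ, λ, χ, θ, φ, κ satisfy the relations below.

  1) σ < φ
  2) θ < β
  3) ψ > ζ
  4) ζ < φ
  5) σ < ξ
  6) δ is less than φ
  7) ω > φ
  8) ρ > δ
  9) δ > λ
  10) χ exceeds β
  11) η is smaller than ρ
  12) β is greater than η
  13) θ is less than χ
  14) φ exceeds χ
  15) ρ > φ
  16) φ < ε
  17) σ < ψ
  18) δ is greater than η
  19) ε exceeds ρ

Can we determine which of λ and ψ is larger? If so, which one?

Following every chain through λ: above λ we get δ, φ, ρ, ε, ω.
ψ is not reached, and no chain runs the other way from ψ to λ.
So the given relations leave the order of λ and ψ undetermined.

undetermined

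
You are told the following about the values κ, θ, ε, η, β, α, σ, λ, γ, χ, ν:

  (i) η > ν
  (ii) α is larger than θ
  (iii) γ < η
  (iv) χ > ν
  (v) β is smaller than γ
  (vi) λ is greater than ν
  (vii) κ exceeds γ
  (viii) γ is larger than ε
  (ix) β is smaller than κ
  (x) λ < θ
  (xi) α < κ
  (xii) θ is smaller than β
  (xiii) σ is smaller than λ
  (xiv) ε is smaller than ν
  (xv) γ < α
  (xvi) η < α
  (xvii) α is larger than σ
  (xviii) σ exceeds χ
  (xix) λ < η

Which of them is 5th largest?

β

The consecutive relations fix a unique order: ε < ν < χ < σ < λ < θ < β < γ < η < α < κ.
Counting 5 from the largest end gives β.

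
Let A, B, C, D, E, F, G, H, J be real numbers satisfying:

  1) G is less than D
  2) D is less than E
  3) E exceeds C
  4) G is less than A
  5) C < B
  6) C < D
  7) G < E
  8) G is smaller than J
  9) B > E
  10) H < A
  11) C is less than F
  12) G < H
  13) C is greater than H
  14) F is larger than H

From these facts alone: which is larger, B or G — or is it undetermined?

B

Following the relations from G: G < H < C < D < E < B.
So B is larger.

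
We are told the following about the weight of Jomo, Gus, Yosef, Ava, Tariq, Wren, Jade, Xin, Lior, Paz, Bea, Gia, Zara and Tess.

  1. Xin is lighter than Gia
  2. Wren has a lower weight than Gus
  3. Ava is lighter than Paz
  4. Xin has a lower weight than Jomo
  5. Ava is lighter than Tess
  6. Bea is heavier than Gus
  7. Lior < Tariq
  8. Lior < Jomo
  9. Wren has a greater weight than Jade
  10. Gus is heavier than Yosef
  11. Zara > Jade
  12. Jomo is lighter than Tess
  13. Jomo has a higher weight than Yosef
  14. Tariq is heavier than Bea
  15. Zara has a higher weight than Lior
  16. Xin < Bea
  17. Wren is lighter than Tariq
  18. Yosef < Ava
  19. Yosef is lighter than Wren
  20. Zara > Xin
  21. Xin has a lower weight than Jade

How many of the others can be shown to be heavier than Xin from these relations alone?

9

Directly above Xin: Gia, Jade, Bea, Jomo, Zara.
One step further: Wren, Tess, Tariq (8 so far).
One step further: Gus (9 so far).
Nothing else is reachable above Xin; 9 in all.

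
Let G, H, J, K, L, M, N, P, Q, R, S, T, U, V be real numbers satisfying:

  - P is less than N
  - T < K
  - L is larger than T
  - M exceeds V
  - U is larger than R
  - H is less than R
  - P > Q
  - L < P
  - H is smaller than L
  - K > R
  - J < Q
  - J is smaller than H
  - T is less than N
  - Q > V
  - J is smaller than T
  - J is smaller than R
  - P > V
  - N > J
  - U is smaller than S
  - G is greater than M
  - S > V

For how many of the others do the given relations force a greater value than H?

From H the given relations immediately reach R, L.
From those, U, P, K — 5 in total.
From those, N, S — 7 in total.
No other element is forced above H by the given relations, so the count is 7.

7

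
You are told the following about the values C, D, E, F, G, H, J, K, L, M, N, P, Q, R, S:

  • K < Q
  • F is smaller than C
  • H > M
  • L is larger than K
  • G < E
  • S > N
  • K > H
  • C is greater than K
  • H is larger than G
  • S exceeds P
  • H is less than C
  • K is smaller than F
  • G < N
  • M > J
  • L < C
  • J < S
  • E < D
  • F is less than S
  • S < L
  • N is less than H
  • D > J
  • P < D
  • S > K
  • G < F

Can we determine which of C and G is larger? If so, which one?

G < N and N < H give G < H.
With H < K: G < N < H < K.
Then K < F extends the chain to F.
Then F < S extends the chain to S.
Then S < L extends the chain to L.
Then L < C extends the chain to C.
So C is larger.

C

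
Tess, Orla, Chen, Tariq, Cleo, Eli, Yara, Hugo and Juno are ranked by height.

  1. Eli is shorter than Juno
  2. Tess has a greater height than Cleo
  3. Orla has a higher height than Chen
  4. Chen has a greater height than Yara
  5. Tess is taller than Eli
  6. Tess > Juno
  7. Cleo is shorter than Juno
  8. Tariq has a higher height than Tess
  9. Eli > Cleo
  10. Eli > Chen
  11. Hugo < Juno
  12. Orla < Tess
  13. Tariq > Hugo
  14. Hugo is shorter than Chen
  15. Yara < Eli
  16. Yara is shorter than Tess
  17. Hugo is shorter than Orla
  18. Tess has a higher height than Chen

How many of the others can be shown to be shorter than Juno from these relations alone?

Directly below Juno: Hugo, Cleo, Eli.
One step further: Yara, Chen (5 so far).
No other element is forced below Juno by the given relations, so the count is 5.

5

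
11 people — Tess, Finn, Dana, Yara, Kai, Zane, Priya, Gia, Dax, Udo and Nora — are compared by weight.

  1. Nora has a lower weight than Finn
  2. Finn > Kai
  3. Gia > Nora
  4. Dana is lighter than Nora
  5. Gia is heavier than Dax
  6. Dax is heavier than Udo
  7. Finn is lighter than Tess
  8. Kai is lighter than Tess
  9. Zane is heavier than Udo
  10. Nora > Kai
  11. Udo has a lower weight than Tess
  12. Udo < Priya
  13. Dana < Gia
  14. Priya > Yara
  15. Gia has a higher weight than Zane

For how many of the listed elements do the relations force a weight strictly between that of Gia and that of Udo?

The relations place Udo below Gia. An element lies strictly between them when it is forced above Udo and also forced below Gia.
Above Udo: {Zane, Dax, Tess, Priya}. Below Gia: {Dana, Zane, Dax, Kai, Nora}.
Intersection: {Zane, Dax} — 2.

2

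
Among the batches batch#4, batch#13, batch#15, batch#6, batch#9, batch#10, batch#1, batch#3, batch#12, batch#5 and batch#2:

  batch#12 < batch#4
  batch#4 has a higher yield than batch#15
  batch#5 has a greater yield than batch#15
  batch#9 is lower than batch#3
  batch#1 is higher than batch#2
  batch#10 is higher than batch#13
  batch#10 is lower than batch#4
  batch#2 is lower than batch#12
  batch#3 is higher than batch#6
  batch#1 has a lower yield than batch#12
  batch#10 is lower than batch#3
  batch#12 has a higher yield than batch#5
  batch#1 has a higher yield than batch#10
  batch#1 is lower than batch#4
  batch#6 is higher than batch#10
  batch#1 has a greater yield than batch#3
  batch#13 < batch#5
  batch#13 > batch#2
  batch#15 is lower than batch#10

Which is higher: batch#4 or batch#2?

Following the relations from batch#2: batch#2 < batch#13 < batch#10 < batch#6 < batch#3 < batch#1 < batch#12 < batch#4.
So batch#2 < batch#4; batch#4 is the higher of the two.

batch#4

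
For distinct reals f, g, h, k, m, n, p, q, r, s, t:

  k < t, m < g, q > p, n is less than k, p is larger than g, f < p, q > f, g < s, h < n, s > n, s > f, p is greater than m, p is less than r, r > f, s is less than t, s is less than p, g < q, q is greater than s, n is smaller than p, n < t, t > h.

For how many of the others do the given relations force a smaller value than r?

From r the given relations immediately reach f, p.
From those, n, m, g, s — 6 in total.
From those, h — 7 in total.
Nothing else is reachable below r; 7 in all.

7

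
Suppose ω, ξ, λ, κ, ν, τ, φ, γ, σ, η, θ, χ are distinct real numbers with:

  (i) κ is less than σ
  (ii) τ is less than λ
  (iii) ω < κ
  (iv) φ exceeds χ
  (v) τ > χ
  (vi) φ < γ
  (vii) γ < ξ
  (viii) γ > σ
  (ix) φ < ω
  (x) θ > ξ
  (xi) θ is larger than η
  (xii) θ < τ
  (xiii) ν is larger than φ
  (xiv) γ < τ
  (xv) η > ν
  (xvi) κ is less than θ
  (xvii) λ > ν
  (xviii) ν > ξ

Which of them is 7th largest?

γ

The consecutive relations fix a unique order: χ < φ < ω < κ < σ < γ < ξ < ν < η < θ < τ < λ.
Counting 7 from the largest end gives γ.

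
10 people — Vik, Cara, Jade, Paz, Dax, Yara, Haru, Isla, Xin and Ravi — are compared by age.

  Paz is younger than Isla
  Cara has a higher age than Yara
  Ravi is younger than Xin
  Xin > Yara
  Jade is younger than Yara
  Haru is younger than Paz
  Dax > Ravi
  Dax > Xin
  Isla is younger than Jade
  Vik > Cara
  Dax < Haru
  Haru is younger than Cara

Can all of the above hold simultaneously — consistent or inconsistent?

inconsistent

We have Yara < Xin stated directly, yet also Xin < Dax < Haru < Paz < Isla < Jade < Yara by chaining the others — so Xin < Yara. Contradiction.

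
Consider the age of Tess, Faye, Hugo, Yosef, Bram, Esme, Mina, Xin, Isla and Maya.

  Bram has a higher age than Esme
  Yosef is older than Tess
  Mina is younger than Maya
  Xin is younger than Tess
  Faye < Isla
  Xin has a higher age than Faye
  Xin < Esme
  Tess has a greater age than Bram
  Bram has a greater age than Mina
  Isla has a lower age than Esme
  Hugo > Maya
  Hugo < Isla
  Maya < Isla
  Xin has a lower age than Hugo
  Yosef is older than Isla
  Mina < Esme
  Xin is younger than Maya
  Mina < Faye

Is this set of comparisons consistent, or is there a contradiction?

consistent

The single ordering Mina < Faye < Xin < Maya < Hugo < Isla < Esme < Bram < Tess < Yosef satisfies every listed relation, so no contradiction arises.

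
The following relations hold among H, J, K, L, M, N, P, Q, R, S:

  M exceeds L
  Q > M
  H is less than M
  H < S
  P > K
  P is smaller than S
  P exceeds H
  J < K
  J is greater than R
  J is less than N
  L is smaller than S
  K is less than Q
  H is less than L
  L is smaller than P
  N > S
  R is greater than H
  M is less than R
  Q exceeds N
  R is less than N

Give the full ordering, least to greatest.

H < L < M < R < J < K < P < S < N < Q

Nothing is placed below H, so it is least; from there H < L; L < M; M < R; R < J; J < K; K < P; P < S; S < N; N < Q, each given directly.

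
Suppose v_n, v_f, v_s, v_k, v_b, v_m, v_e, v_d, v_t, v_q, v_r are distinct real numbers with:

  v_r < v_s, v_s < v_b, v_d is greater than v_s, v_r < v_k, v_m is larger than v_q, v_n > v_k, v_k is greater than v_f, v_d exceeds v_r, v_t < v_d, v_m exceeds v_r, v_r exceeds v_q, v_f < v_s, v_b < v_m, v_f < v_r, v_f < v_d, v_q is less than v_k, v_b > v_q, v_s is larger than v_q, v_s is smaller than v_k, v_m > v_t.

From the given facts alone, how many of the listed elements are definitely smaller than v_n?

The elements the relations force below v_n are v_f, v_q, v_r, v_s, v_k — no chain reaches any other.
That is 5.

5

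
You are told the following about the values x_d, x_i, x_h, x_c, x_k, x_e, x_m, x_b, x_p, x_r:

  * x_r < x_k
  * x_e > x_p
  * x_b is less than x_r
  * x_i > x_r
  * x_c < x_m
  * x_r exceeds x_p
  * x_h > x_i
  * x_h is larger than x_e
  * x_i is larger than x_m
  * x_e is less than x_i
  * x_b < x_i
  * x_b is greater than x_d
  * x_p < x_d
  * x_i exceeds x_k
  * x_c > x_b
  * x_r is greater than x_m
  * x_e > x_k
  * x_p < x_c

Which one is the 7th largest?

x_c

Piecing the relations together gives one ordering: x_p < x_d < x_b < x_c < x_m < x_r < x_k < x_e < x_i < x_h.
The 7th largest is x_c.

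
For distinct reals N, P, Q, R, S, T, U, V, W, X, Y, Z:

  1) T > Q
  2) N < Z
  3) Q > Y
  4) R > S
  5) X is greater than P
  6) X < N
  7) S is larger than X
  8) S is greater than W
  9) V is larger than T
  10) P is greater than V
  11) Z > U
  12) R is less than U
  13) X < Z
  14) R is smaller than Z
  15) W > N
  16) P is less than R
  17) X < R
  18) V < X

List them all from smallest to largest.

Each adjacent pair is fixed by a given relation: Y < Q; Q < T; T < V; V < P; P < X; X < N; N < W; W < S; S < R; R < U; U < Z. Chaining them end to end gives the full order.

Y < Q < T < V < P < X < N < W < S < R < U < Z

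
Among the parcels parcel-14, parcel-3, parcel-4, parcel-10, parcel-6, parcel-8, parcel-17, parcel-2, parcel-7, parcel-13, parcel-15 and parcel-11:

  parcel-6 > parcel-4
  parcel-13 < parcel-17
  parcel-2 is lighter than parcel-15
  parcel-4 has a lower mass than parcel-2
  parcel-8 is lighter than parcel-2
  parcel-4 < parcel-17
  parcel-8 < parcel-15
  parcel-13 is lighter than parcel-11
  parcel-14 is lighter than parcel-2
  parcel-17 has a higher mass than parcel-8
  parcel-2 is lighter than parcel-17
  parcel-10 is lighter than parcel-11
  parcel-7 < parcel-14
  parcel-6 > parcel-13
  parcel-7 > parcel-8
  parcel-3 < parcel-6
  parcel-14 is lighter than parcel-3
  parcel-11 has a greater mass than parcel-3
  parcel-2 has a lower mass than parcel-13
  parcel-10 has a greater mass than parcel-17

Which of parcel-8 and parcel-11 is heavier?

parcel-11

Link the given pairs in sequence: parcel-8 < parcel-7; parcel-7 < parcel-14; parcel-14 < parcel-2; parcel-2 < parcel-13; parcel-13 < parcel-17; parcel-17 < parcel-10; parcel-10 < parcel-11.
Chaining these gives parcel-8 < parcel-7 < parcel-14 < parcel-2 < parcel-13 < parcel-17 < parcel-10 < parcel-11.
So parcel-8 < parcel-11; parcel-11 is the heavier of the two.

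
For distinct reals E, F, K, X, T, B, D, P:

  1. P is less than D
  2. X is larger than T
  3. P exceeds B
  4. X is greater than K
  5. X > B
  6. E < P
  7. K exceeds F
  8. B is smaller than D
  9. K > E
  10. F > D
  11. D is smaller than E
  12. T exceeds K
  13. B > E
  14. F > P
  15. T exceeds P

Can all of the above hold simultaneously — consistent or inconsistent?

Chaining the given relations yields E < B < P < D, so E < D. But one relation states D < E. These cannot both hold.

inconsistent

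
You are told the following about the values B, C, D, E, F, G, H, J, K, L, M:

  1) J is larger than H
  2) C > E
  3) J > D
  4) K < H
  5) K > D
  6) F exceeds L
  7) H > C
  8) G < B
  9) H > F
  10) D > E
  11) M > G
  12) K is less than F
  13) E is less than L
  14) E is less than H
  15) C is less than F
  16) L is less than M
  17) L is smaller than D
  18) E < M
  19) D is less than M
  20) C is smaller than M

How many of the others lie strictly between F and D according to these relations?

Chaining upward from D reaches: K, H, M, J.
Chaining downward from F reaches: E, L, C, K.
Strictly between D and F are those in both lists: K — 1 element.

1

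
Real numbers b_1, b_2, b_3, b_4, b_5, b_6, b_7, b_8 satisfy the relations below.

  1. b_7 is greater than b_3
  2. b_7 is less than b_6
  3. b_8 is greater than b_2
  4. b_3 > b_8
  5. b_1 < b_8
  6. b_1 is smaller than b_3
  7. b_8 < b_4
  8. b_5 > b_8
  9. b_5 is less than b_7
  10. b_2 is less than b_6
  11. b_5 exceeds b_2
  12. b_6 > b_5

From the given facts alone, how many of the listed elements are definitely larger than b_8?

5

The elements the relations force above b_8 are b_3, b_5, b_7, b_4, b_6 — no chain reaches any other.
That is 5.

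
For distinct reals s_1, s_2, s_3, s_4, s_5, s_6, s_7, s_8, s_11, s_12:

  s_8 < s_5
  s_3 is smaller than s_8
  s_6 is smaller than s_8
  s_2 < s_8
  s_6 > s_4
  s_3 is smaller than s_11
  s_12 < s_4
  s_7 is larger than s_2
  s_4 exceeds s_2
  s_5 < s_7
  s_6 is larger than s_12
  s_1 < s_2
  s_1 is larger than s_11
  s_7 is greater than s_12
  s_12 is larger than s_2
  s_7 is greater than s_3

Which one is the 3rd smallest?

Chaining the given pairs: s_3 < s_11 < s_1 < s_2 < s_12 < s_4 < s_6 < s_8 < s_5 < s_7.
The 3rd smallest is s_1.

s_1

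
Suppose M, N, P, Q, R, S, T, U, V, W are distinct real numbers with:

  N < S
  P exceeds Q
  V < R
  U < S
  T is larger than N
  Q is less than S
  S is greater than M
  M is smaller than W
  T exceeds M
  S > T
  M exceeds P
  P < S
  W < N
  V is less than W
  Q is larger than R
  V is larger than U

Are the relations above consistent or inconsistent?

The single ordering U < V < R < Q < P < M < W < N < T < S satisfies every listed relation, so no contradiction arises.

consistent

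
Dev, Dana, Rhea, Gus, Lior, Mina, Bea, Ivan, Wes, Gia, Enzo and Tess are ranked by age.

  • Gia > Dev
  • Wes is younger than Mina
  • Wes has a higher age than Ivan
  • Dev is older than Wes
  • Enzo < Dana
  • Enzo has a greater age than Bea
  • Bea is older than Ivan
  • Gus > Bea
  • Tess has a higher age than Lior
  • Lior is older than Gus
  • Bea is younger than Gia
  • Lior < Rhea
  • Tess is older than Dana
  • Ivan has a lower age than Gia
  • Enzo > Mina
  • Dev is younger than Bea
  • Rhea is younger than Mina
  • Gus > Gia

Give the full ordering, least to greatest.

Ivan < Wes < Dev < Bea < Gia < Gus < Lior < Rhea < Mina < Enzo < Dana < Tess

Each adjacent pair is fixed by a given relation: Ivan < Wes; Wes < Dev; Dev < Bea; Bea < Gia; Gia < Gus; Gus < Lior; Lior < Rhea; Rhea < Mina; Mina < Enzo; Enzo < Dana; Dana < Tess. Chaining them end to end gives the full order.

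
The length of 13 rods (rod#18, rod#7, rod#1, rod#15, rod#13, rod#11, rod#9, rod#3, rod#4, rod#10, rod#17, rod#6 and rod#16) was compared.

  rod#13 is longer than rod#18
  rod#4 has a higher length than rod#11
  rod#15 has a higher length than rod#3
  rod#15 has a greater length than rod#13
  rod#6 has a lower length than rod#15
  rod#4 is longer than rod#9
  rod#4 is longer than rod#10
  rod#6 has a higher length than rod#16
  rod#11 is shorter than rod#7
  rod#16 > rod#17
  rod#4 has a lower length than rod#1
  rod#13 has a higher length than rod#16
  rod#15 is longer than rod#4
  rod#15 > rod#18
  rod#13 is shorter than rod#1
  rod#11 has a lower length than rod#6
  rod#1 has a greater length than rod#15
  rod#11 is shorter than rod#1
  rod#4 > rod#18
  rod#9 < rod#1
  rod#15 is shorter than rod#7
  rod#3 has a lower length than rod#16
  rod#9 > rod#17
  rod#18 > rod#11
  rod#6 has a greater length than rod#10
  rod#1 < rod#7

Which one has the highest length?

rod#7

rod#11 is not greatest since rod#11 < rod#1; rod#17 is not greatest since rod#17 < rod#16; rod#3 is not greatest since rod#3 < rod#15; rod#16 is not greatest since rod#16 < rod#6; rod#10 is not greatest since rod#10 < rod#4; rod#9 is not greatest since rod#9 < rod#4; rod#6 is not greatest since rod#6 < rod#15; rod#18 is not greatest since rod#18 < rod#15; rod#13 is not greatest since rod#13 < rod#1; rod#4 is not greatest since rod#4 < rod#1; rod#15 is not greatest since rod#15 < rod#7; rod#1 is not greatest since rod#1 < rod#7.
Only rod#7 has nothing above it, so rod#7 is the highest length.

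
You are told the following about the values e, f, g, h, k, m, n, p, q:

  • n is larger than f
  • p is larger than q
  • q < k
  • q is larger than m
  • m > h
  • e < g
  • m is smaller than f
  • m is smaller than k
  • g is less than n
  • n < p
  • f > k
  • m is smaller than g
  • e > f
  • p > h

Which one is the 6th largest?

k

Chaining the given pairs: h < m < q < k < f < e < g < n < p.
The 6th largest is k.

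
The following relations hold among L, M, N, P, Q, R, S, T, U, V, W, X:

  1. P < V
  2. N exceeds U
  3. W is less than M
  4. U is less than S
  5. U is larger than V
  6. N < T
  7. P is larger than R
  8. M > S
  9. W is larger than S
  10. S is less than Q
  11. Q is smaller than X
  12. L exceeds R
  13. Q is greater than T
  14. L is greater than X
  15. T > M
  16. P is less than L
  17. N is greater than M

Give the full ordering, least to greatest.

Each adjacent pair is fixed by a given relation: R < P; P < V; V < U; U < S; S < W; W < M; M < N; N < T; T < Q; Q < X; X < L. Chaining them end to end gives the full order.

R < P < V < U < S < W < M < N < T < Q < X < L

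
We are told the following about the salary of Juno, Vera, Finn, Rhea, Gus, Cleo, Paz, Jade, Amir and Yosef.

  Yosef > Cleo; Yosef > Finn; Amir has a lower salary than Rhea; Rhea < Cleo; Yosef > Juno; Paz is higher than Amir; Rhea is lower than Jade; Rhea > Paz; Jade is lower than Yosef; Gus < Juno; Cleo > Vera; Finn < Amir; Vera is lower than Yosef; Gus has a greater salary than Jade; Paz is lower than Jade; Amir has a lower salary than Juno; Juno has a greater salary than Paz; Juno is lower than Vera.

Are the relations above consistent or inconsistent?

The single ordering Finn < Amir < Paz < Rhea < Jade < Gus < Juno < Vera < Cleo < Yosef satisfies every listed relation, so no contradiction arises.

consistent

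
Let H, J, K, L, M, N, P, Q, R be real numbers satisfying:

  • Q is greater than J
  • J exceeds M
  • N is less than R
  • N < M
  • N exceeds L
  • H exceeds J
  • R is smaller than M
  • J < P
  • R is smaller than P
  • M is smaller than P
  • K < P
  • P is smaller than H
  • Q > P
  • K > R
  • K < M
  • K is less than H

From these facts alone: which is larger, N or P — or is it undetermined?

N < R and R < K give N < K.
Then K < M extends the chain to M.
With M < J: N < R < K < M < J.
With J < P: N < R < K < M < J < P.
So P is larger.

P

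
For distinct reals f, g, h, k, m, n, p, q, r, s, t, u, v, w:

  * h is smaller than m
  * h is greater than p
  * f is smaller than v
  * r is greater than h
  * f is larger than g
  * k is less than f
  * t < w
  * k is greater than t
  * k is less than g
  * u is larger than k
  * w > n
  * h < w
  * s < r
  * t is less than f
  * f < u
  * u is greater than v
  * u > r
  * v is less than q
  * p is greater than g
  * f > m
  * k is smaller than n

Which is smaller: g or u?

Following the relations from g: g < p < h < m < f < v < u.
So g < u; g is the smaller of the two.

g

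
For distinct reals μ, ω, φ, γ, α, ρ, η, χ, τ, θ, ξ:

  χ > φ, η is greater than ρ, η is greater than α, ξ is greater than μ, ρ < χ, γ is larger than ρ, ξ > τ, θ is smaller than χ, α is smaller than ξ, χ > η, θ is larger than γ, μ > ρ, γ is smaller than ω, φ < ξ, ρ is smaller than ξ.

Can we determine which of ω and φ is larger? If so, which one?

undetermined

Following every chain through φ: above φ we get ξ, χ.
ω is not reached, and no chain runs the other way from ω to φ.
So the given relations leave the order of φ and ω undetermined.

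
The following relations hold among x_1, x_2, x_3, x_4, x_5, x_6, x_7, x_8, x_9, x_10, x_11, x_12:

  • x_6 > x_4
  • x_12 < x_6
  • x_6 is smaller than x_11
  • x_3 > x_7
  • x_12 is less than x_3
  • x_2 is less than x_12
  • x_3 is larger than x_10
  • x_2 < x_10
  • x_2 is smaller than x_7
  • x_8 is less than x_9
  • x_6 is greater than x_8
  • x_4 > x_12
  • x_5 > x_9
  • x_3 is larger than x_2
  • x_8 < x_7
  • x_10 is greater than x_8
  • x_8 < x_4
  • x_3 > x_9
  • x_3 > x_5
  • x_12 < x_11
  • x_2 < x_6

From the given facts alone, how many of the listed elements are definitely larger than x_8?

8

The elements the relations force above x_8 are x_4, x_9, x_10, x_6, x_11, x_5, x_7, x_3 — no chain reaches any other.
That is 8.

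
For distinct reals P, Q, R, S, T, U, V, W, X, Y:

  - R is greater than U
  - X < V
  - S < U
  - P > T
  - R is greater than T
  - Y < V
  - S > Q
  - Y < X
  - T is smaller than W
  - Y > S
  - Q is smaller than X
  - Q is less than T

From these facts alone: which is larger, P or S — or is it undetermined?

undetermined

Following every chain through S: above S we get Y, U, R, X, V; below S we get Q.
P is not reached, and no chain runs the other way from P to S.
So the given relations leave the order of S and P undetermined.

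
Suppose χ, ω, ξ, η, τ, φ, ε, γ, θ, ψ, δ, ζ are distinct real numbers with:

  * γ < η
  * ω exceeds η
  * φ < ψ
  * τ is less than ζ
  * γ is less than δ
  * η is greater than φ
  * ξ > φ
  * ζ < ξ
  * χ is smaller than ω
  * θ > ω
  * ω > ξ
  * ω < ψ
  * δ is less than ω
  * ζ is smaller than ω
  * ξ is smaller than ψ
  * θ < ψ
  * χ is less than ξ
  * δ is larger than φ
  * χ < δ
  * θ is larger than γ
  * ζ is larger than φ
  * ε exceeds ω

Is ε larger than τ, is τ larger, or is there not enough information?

τ < ζ < ξ < ω < ε, by transitivity through ζ, ξ, ω.
So ε is larger.

ε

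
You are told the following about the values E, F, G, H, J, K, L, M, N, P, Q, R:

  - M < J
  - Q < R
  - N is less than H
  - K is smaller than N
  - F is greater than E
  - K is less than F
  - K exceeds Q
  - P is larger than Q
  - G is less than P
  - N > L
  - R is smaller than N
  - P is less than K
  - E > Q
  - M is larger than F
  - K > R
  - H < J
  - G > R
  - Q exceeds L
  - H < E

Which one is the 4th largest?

Chaining the given pairs: L < Q < R < G < P < K < N < H < E < F < M < J.
Counting 4 from the largest end gives E.

E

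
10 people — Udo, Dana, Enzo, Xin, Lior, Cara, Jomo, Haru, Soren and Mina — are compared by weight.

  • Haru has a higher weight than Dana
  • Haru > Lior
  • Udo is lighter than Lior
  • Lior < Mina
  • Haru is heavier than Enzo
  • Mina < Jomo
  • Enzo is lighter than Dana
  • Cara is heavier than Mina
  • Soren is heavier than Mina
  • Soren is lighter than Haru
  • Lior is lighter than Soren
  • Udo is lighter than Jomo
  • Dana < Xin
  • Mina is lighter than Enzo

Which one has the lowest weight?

Udo

Lior is not least since Udo < Lior; Mina is not least since Lior < Mina; Enzo is not least since Mina < Enzo; Dana is not least since Enzo < Dana; Xin is not least since Dana < Xin; Jomo is not least since Udo < Jomo; Soren is not least since Mina < Soren; Haru is not least since Enzo < Haru; Cara is not least since Mina < Cara.
Only Udo has nothing below it, so Udo is the lowest weight.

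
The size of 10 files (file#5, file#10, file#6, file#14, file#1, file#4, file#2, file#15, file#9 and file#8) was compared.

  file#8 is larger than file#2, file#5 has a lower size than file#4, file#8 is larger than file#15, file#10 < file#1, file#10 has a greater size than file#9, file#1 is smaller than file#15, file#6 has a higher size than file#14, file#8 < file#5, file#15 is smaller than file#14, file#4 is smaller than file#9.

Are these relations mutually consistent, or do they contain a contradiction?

inconsistent

We have file#15 < file#8 stated directly, yet also file#8 < file#5 < file#4 < file#9 < file#10 < file#1 < file#15 by chaining the others — so file#8 < file#15. Contradiction.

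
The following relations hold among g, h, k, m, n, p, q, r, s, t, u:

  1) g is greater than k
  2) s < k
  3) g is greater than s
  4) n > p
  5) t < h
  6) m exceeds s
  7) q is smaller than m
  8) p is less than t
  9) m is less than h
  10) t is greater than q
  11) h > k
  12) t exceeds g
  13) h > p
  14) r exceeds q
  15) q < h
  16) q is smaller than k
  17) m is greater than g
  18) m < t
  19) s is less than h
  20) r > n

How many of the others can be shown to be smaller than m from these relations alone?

The elements the relations force below m are q, s, k, g — no chain reaches any other.
That is 4.

4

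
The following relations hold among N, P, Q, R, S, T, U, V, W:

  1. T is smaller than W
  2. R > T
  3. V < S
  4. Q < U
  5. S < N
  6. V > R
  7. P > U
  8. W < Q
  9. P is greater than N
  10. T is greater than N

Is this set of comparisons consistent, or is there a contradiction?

We have T < R stated directly, yet also R < V < S < N < T by chaining the others — so R < T. Contradiction.

inconsistent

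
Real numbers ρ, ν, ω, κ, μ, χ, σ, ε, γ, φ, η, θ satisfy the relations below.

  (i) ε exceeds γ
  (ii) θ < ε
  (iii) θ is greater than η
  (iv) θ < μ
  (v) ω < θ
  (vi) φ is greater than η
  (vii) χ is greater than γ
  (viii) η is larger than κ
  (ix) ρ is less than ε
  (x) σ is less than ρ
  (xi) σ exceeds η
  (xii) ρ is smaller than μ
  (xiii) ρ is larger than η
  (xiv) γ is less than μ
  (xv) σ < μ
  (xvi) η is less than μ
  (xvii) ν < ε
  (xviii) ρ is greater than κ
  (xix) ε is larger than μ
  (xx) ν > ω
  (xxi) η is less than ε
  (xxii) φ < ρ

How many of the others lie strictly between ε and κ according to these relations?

6

The relations place κ below ε. An element lies strictly between them when it is forced above κ and also forced below ε.
Above κ: {η, φ, σ, ρ, θ, μ}. Below ε: {ω, ν, γ, η, φ, σ, ρ, θ, μ}.
Intersection: {η, φ, σ, ρ, θ, μ} — 6.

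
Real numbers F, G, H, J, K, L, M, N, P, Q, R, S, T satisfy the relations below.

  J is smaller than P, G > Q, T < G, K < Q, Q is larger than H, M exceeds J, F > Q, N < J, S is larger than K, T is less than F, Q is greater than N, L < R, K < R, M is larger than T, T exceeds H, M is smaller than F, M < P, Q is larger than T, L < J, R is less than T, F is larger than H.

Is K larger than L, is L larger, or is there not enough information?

undetermined

Following every chain through K: above K we get R, T, Q, S, M, P, F, G.
L is not reached, and no chain runs the other way from L to K.
So the given relations leave the order of K and L undetermined.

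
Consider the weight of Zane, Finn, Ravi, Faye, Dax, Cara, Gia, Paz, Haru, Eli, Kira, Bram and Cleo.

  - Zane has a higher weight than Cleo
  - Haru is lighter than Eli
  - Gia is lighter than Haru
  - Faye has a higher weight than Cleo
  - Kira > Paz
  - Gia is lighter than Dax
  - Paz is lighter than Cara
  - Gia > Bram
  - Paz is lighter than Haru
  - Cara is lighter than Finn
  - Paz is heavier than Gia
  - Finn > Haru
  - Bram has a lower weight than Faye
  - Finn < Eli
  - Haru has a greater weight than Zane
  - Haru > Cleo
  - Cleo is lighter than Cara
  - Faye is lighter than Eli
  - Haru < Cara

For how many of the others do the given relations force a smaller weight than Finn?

From Finn the given relations immediately reach Haru, Cara.
From those, Cleo, Gia, Paz, Zane — 6 in total.
From those, Bram — 7 in total.
Nothing else is reachable below Finn; 7 in all.

7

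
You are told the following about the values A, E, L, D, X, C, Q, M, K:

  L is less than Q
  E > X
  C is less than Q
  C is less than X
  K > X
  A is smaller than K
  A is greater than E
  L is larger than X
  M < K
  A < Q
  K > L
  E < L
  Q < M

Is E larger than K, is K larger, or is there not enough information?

The relevant relations are E < L; L < Q; Q < M; M < K.
Chaining these gives E < L < Q < M < K.
So K is larger.

K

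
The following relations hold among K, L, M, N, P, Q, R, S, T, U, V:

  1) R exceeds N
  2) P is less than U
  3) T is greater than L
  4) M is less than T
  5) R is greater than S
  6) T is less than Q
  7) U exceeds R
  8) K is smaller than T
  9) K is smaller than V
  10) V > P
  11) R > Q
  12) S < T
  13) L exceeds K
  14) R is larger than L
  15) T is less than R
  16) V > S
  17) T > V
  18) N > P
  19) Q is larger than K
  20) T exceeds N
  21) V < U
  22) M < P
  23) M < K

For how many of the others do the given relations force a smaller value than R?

9

From R the given relations immediately reach S, N, L, T, Q.
From those, M, P, K, V — 9 in total.
No other element is forced below R by the given relations, so the count is 9.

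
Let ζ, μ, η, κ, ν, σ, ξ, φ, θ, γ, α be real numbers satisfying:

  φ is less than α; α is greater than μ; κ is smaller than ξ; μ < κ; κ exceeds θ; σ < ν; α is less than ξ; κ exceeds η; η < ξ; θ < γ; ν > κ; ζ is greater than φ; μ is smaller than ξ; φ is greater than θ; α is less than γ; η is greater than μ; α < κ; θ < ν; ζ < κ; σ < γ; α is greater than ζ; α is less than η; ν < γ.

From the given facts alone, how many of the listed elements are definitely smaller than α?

Directly below α: μ, φ, ζ.
One step further: θ (4 so far).
No other element is forced below α by the given relations, so the count is 4.

4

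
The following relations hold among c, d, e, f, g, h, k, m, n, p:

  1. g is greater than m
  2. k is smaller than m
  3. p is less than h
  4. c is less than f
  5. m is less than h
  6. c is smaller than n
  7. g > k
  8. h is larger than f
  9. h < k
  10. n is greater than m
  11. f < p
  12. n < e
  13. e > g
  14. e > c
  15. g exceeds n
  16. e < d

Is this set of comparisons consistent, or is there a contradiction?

We have m < h stated directly, yet also h < k < m by chaining the others — so h < m. Contradiction.

inconsistent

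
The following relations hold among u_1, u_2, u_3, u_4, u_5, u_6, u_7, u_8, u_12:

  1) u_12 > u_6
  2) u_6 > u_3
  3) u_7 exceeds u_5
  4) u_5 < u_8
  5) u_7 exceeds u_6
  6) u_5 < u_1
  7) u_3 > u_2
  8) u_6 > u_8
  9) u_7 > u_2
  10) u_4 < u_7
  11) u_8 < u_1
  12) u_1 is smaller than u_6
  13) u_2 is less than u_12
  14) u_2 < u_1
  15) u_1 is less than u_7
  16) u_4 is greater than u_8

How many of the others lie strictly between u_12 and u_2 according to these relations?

3

The relations place u_2 below u_12. An element lies strictly between them when it is forced above u_2 and also forced below u_12.
Above u_2: {u_3, u_1, u_6, u_7}. Below u_12: {u_5, u_8, u_3, u_1, u_6}.
Intersection: {u_3, u_1, u_6} — 3.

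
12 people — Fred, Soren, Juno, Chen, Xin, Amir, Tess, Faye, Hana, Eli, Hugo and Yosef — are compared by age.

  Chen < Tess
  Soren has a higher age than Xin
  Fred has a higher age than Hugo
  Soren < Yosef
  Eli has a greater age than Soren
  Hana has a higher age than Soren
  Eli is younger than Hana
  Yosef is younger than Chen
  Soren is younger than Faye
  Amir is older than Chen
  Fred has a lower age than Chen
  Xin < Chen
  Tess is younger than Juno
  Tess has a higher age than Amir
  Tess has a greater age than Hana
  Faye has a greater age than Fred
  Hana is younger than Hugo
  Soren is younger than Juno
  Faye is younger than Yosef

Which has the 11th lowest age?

Chaining the given pairs: Xin < Soren < Eli < Hana < Hugo < Fred < Faye < Yosef < Chen < Amir < Tess < Juno.
The 11th smallest is Tess.

Tess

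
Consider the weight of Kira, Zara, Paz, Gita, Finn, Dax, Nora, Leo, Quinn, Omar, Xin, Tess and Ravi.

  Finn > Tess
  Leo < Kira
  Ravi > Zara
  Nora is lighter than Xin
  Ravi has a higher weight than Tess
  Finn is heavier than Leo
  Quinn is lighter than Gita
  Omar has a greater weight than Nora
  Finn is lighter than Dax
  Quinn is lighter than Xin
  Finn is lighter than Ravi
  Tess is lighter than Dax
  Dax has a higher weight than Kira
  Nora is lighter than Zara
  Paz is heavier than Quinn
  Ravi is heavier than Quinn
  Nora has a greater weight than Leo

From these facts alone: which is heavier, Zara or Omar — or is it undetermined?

undetermined

Following every chain through Zara: above Zara we get Ravi; below Zara we get Leo, Nora.
Omar is not reached, and no chain runs the other way from Omar to Zara.
So the given relations leave the order of Zara and Omar undetermined.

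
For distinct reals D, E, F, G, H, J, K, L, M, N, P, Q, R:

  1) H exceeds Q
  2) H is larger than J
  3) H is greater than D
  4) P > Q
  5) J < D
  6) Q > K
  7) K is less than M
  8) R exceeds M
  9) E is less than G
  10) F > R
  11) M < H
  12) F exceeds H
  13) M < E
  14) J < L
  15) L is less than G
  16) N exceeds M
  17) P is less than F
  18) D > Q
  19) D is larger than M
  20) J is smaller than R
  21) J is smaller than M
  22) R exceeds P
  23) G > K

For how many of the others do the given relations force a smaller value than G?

From G the given relations immediately reach K, L, E.
From those, J, M — 5 in total.
No other element is forced below G by the given relations, so the count is 5.

5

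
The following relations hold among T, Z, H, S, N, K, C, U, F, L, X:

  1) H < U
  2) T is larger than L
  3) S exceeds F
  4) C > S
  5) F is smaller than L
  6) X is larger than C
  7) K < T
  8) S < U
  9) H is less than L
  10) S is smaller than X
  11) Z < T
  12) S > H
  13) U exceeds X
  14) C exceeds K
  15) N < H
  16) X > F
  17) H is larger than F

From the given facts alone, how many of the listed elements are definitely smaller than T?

6

Directly below T: L, K, Z.
One step further: F, H (5 so far).
One step further: N (6 so far).
No other element is forced below T by the given relations, so the count is 6.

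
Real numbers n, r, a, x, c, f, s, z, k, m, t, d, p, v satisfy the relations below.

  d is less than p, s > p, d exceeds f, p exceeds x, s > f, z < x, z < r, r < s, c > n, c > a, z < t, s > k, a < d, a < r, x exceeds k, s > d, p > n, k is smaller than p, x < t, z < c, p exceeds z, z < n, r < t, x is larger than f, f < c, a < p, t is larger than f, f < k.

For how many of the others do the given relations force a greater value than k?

The elements the relations force above k are x, p, t, s — no chain reaches any other.
That is 4.

4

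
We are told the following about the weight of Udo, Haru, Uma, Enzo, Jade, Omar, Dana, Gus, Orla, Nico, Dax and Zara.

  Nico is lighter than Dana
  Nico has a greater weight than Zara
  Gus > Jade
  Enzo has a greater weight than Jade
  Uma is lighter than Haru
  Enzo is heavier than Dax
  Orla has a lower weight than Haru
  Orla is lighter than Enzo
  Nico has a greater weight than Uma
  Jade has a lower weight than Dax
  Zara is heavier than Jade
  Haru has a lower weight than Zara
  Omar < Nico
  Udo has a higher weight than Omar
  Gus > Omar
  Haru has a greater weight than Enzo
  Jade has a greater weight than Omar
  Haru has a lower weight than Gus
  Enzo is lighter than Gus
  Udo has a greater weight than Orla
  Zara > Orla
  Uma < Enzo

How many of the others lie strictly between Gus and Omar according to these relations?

4

Chaining upward from Omar reaches: Jade, Udo, Dax, Enzo, Haru, Zara, Nico, Dana.
Chaining downward from Gus reaches: Orla, Jade, Dax, Uma, Enzo, Haru.
Strictly between Omar and Gus are those in both lists: Jade, Dax, Enzo, Haru — 4 elements.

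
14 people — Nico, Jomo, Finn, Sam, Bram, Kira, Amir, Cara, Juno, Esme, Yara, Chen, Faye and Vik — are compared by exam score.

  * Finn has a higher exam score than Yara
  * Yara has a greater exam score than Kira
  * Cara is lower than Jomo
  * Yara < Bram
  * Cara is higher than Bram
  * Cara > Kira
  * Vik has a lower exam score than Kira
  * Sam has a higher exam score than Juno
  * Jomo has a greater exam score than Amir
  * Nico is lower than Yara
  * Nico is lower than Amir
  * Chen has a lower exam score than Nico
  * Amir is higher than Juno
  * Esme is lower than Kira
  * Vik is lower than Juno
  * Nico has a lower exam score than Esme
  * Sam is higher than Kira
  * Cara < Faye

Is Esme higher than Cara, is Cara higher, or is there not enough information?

The relevant relations are Esme < Kira; Kira < Yara; Yara < Bram; Bram < Cara.
Together: Esme < Kira < Yara < Bram < Cara.
So Cara is higher.

Cara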